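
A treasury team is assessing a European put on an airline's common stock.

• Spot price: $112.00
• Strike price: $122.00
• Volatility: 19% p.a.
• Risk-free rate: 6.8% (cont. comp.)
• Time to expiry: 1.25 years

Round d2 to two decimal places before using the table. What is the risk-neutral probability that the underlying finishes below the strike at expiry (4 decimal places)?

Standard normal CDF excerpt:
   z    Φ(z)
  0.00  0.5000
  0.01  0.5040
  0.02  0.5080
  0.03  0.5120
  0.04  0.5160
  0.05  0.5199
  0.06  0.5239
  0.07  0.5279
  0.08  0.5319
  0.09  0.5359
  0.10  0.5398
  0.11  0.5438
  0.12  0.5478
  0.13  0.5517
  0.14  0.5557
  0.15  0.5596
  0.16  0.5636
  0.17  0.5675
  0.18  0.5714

0.5438

σ√T = 0.19 × 1.1180 = 0.2124
ln(S/K) + (r + σ²/2)T = ln(112/122) + (0.068 + 0.19²/2)·1.25 = -0.0855 + 0.1076 = 0.0220
d₁ = 0.0220 / 0.2124 = 0.1038 which rounds to 0.10
d₂ = d₁ − σ√T = 0.1038 − 0.2124 = -0.1087 which rounds to -0.11
Pr(exercise) under Q = N(−d₂) = N(0.11) = 0.5438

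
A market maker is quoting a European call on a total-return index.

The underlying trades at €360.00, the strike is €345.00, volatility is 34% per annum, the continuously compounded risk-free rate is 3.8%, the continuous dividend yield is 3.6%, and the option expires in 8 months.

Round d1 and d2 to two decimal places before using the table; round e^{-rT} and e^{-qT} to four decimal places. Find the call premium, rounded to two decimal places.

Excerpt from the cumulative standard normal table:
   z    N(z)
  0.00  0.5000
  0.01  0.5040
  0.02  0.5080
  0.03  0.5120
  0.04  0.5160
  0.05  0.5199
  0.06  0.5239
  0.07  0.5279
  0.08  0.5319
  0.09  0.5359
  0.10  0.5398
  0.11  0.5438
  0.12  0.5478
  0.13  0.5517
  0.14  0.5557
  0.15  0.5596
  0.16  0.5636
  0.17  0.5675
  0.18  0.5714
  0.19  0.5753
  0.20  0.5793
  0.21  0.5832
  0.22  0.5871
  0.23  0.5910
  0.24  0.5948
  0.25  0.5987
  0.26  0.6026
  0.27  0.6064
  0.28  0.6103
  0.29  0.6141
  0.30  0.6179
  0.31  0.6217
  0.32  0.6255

σ√T = 0.34 × 0.8165 = 0.2776
d₁ = [ln(360/345) + (0.038 − 0.036 + ½·0.34²)·0.6667] / (σ√T) = (0.0426 + 0.0399) / 0.2776 = 0.2969 ⇒ 0.30
d₂ = 0.2969 − 0.2776 = 0.0193 ⇒ 0.02
exp(−qT) = exp(−0.036·0.6667) = 0.9763;  exp(−rT) = exp(−0.038·0.6667) = 0.9750
N(d₁) = N(0.30) = 0.6179;  N(d₂) = N(0.02) = 0.5080
C = 360·0.9763·0.6179 − 345·0.9750·0.5080 = 217.1721 − 170.8785 = 46.2936

€46.29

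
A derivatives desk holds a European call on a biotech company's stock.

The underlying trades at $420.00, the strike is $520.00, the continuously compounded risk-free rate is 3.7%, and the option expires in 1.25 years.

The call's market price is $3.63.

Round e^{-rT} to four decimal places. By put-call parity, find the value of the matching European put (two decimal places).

$80.13

e^(−rT) = e^(−0.037·1.25) = 0.9548
Put-call parity: C − P = S − K·e^(−rT) = 420 − 520·0.9548 = 420 − 496.4960 = -76.4960
P = C − (C − P) = 3.63 − (-76.4960) = 80.1260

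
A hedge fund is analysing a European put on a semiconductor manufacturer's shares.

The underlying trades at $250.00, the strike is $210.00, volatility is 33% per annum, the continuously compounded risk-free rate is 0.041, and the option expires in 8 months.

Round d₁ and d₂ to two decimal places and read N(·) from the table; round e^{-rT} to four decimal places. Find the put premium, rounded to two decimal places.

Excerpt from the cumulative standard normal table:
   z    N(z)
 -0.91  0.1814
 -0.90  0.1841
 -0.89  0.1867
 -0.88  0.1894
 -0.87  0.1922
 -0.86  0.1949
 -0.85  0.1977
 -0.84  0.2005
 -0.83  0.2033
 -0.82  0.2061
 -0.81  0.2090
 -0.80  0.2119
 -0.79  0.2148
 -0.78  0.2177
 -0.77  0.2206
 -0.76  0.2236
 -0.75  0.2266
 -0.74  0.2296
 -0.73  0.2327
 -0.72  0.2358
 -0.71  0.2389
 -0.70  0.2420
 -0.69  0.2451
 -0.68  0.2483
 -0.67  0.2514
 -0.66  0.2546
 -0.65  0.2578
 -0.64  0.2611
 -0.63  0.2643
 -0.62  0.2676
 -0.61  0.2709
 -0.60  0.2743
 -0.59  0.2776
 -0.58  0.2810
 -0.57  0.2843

$8.00

T = 0.6667;  σ√T = 0.2694
d₁ = [ln(250/210) + (0.041 + ½·0.33²)·0.6667] / (σ√T) = (0.1744 + 0.0636) / 0.2694 = 0.8833 → 0.88
d₂ = 0.8833 − 0.2694 = 0.6138 → 0.61
e^(−rT) = e^(−0.041·0.6667) = 0.9730
N(−d₂) = N(-0.61) = 0.2709;  N(−d₁) = N(-0.88) = 0.1894
P = 210·0.9730·0.2709 − 250·0.1894 = 55.3530 − 47.3500 = 8.0030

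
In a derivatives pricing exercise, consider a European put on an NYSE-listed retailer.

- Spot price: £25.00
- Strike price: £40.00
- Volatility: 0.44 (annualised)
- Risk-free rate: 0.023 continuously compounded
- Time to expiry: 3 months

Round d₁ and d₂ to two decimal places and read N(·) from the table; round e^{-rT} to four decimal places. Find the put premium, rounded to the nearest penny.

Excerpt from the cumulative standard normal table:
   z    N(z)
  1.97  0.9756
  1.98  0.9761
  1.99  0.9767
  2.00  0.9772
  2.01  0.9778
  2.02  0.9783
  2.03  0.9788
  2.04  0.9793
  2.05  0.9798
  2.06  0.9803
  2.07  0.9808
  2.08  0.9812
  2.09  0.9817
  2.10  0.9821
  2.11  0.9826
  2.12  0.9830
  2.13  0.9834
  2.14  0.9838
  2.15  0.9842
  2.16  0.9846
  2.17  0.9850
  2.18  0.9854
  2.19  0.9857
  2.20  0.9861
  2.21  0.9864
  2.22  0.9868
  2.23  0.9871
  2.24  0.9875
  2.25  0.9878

£14.82

T = 0.25;  σ√T = 0.2200
d₁ = [ln(25/40) + (0.023 + 0.44²/2)·0.25] / 0.2200 = [-0.4700 + 0.0299] / 0.2200 = -2.0002 ⇒ -2.00
d₂ = d₁ − σ√T = -2.0002 − 0.2200 = -2.2202 ⇒ -2.22
exp(−rT) = exp(−0.023·0.25) = 0.9943
N(−d₂) = N(2.22) = 0.9868;  N(−d₁) = N(2.00) = 0.9772
P = 40·0.9943·0.9868 − 25·0.9772 = 39.2470 − 24.4300 = 14.8170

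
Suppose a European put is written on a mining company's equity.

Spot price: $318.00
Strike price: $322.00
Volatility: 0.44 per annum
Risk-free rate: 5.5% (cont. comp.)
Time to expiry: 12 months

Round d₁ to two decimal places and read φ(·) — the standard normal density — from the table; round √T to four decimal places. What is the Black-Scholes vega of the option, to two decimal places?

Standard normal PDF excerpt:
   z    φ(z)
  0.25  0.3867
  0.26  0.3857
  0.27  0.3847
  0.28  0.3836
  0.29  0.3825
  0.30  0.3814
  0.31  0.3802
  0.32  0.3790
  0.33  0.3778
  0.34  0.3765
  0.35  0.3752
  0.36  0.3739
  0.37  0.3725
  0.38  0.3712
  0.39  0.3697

120.52

σ√T = 0.44 × 1.0000 = 0.4400
ln(S/K) + (r + σ²/2)T = ln(318/322) + (0.055 + 0.44²/2)·1 = -0.0125 + 0.1518 = 0.1393
d₁ = 0.1393 / 0.4400 = 0.3166 ≈ 0.32
√T = √1 = 1.0000
φ(d₁) = φ(0.32) = 0.3790
vega = S·φ(d₁)·√T = 318·0.3790·1.0000 = 120.5220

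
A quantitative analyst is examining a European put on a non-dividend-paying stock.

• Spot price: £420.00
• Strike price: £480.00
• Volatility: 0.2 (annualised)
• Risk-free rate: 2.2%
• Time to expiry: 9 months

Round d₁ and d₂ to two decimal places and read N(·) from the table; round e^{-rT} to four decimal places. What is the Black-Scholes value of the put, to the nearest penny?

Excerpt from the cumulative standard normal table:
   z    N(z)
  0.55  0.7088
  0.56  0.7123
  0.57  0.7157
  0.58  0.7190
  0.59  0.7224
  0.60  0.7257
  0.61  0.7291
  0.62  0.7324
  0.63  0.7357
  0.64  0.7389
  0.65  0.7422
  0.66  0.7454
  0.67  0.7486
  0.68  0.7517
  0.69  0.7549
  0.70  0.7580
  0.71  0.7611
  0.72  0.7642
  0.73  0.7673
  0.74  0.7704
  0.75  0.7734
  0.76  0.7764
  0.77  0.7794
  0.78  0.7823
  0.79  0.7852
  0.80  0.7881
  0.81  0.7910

σ√T = 0.2 × 0.8660 = 0.1732
d₁ = [ln(420/480) + (0.022 + 0.2²/2)·0.75] / 0.1732 = [-0.1335 + 0.0315] / 0.1732 = -0.5891 which rounds to -0.59
d₂ = d₁ − σ√T = -0.5891 − 0.1732 = -0.7623 which rounds to -0.76
e^(−rT) = e^(−0.022·0.75) = 0.9836
N(−d₂) = N(0.76) = 0.7764;  N(−d₁) = N(0.59) = 0.7224
P = 480·0.9836·0.7764 − 420·0.7224 = 366.5602 − 303.4080 = 63.1522

£63.15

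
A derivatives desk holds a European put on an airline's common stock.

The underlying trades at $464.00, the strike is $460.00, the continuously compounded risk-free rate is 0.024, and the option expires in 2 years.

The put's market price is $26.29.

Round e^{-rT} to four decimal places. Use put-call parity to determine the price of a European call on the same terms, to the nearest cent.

exp(−rT) = exp(−0.024·2) = 0.9531
Put-call parity: C − P = S − K·e^(−rT) = 464 − 460·0.9531 = 464 − 438.4260 = 25.5740
C = P + (C − P) = 26.29 + (25.5740) = 51.8640

$51.86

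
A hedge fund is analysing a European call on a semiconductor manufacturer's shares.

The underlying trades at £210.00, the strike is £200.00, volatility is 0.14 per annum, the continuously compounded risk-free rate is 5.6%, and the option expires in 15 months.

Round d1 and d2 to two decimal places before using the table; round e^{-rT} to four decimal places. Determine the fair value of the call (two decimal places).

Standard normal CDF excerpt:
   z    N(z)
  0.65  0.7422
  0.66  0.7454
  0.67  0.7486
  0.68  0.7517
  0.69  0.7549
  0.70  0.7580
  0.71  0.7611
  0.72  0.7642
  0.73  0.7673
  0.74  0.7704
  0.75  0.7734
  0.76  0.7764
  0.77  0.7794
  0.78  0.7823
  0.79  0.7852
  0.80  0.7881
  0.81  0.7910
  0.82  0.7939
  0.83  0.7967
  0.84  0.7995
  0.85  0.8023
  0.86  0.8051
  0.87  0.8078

£27.72

T = 1.25;  σ√T = 0.1565
ln(S/K) + (r + σ²/2)T = ln(210/200) + (0.056 + 0.14²/2)·1.25 = 0.0488 + 0.0822 = 0.1310
d₁ = 0.1310 / 0.1565 = 0.8372 → 0.84
d₂ = d₁ − σ√T = 0.8372 − 0.1565 = 0.6807 → 0.68
exp(−rT) = exp(−0.056·1.25) = 0.9324
C = 210·N(0.84) − 200·0.9324·N(0.68) = 210·0.7995 − 200·0.9324·0.7517 = 167.8950 − 140.1770 = 27.7180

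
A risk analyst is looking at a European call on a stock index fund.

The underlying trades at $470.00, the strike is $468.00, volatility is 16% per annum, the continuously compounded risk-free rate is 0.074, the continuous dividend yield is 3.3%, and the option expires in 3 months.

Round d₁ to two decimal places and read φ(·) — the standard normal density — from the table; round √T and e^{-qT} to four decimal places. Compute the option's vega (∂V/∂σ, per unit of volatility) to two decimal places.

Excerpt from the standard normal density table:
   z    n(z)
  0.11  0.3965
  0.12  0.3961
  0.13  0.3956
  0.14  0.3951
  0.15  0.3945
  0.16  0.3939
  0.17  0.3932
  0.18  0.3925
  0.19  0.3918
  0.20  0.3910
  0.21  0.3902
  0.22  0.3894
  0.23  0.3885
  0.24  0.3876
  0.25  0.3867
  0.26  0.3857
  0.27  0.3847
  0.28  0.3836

σ√T = 0.16 × 0.5000 = 0.0800
d₁ = [ln(470/468) + (0.074 − 0.033 + 0.16²/2)·0.25] / 0.0800 = [0.0043 + 0.0134] / 0.0800 = 0.2214 → 0.22
√T = √0.25 = 0.5000
φ(d₁) = φ(0.22) = 0.3894
exp(−qT) = exp(−0.033·0.25) = 0.9918
vega = S·exp(−qT)·φ(d₁)·√T = 470·0.9918·0.3894·0.5000 = 90.7586

90.76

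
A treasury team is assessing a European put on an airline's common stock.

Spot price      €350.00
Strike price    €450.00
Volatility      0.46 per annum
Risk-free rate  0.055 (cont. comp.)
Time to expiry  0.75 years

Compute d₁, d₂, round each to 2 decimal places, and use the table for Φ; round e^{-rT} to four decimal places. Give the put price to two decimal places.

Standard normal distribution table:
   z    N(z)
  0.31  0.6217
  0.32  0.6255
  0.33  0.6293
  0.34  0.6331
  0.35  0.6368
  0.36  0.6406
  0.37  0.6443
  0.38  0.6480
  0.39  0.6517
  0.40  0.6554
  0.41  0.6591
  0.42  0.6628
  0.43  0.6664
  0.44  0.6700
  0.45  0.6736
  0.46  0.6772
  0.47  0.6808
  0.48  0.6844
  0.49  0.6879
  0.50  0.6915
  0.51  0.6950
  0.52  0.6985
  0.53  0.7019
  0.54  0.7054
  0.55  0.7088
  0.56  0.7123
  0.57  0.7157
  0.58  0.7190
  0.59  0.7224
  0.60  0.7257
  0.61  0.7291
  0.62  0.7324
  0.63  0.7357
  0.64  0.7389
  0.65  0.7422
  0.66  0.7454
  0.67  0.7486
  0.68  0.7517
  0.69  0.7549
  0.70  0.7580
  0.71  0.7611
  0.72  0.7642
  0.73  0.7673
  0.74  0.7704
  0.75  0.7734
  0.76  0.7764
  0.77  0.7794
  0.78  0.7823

σ√T = 0.46·√0.75 = 0.3984
ln(S/K) + (r + σ²/2)T = ln(350/450) + (0.055 + 0.46²/2)·0.75 = -0.2513 + 0.1206 = -0.1307
d₁ = -0.1307 / 0.3984 = -0.3281 ≈ -0.33
d₂ = d₁ − σ√T = -0.3281 − 0.3984 = -0.7265 ≈ -0.73
exp(−rT) = exp(−0.055·0.75) = 0.9596
N(−d₂) = N(0.73) = 0.7673;  N(−d₁) = N(0.33) = 0.6293
P = 450·0.9596·0.7673 − 350·0.6293 = 331.3355 − 220.2550 = 111.0805

€111.08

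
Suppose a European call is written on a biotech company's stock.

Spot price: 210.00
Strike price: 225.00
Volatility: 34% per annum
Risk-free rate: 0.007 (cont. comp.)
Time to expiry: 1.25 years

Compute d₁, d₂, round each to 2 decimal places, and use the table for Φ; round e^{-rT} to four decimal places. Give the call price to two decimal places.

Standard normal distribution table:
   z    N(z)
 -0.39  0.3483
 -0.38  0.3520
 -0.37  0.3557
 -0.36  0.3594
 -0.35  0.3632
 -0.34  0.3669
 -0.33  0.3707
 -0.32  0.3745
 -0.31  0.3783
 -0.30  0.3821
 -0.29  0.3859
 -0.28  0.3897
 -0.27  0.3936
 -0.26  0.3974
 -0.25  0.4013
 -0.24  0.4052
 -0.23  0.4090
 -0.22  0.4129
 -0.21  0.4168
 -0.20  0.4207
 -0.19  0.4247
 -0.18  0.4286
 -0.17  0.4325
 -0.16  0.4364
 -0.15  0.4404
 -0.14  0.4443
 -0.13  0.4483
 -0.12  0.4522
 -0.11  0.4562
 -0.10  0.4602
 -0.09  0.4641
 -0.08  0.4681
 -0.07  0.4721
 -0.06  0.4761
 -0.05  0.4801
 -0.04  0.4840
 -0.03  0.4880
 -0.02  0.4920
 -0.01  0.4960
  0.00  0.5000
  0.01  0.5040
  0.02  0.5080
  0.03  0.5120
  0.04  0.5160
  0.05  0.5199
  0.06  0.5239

26.51

σ√T = 0.34·√1.25 = 0.3801
d₁ = [ln(210/225) + (0.007 + 0.34²/2)·1.25] / 0.3801 = [-0.0690 + 0.0810] / 0.3801 = 0.0316 ⇒ 0.03
d₂ = d₁ − σ√T = 0.0316 − 0.3801 = -0.3485 ⇒ -0.35
exp(−rT) = exp(−0.007·1.25) = 0.9913
N(d₁) = N(0.03) = 0.5120;  N(d₂) = N(-0.35) = 0.3632
C = 210·0.5120 − 225·0.9913·0.3632 = 107.5200 − 81.0090 = 26.5110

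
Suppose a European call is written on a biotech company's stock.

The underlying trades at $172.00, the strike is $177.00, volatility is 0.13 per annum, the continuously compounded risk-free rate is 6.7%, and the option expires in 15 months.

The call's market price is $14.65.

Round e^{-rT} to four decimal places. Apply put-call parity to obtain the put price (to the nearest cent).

$5.44

exp(−rT) = exp(−0.067·1.25) = 0.9197
Put-call parity: C − P = S − K·e^(−rT) = 172 − 177·0.9197 = 172 − 162.7869 = 9.2131
P = C − (C − P) = 14.65 − (9.2131) = 5.4369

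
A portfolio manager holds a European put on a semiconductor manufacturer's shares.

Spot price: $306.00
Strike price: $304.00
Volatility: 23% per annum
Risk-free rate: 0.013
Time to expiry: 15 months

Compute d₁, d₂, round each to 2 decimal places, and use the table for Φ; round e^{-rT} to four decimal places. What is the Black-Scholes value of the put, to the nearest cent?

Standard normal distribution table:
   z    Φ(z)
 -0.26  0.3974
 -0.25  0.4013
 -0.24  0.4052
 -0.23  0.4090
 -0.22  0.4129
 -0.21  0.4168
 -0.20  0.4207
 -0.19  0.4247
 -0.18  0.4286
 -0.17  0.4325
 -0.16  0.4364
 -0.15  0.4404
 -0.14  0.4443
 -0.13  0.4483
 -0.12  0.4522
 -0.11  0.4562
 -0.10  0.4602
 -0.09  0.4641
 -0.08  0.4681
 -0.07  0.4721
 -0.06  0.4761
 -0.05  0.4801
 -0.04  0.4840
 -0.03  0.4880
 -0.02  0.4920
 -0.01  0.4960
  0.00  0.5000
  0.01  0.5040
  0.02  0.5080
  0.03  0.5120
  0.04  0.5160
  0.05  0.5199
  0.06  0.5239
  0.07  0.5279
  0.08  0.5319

$27.99

σ√T = 0.23·√1.25 = 0.2571
d₁ = [ln(306/304) + (0.013 + 0.23²/2)·1.25] / 0.2571 = [0.0066 + 0.0493] / 0.2571 = 0.2173 → 0.22
d₂ = d₁ − σ√T = 0.2173 − 0.2571 = -0.0399 → -0.04
exp(−rT) = exp(−0.013·1.25) = 0.9839
N(−d₂) = N(0.04) = 0.5160;  N(−d₁) = N(-0.22) = 0.4129
P = 304·0.9839·0.5160 − 306·0.4129 = 154.3385 − 126.3474 = 27.9911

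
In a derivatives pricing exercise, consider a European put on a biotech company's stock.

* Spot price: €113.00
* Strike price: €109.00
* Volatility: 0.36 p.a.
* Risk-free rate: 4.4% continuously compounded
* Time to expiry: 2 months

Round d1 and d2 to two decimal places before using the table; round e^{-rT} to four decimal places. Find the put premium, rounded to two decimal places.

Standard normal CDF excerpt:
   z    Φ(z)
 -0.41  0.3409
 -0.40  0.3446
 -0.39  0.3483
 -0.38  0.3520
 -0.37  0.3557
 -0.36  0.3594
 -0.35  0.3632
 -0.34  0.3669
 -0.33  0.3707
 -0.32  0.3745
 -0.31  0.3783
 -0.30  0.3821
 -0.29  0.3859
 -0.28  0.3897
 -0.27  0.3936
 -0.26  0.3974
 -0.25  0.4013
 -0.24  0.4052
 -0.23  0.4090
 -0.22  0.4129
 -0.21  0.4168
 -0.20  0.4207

σ√T = 0.36 × 0.4082 = 0.1470
d₁ = [ln(113/109) + (0.044 + 0.36²/2)·0.1667] / 0.1470 = [0.0360 + 0.0181] / 0.1470 = 0.3686 which rounds to 0.37
d₂ = d₁ − σ√T = 0.3686 − 0.1470 = 0.2216 which rounds to 0.22
e^(−rT) = e^(−0.044·0.1667) = 0.9927
P = 109·0.9927·N(-0.22) − 113·N(-0.37) = 109·0.9927·0.4129 − 113·0.3557 = 44.6776 − 40.1941 = 4.4835

€4.48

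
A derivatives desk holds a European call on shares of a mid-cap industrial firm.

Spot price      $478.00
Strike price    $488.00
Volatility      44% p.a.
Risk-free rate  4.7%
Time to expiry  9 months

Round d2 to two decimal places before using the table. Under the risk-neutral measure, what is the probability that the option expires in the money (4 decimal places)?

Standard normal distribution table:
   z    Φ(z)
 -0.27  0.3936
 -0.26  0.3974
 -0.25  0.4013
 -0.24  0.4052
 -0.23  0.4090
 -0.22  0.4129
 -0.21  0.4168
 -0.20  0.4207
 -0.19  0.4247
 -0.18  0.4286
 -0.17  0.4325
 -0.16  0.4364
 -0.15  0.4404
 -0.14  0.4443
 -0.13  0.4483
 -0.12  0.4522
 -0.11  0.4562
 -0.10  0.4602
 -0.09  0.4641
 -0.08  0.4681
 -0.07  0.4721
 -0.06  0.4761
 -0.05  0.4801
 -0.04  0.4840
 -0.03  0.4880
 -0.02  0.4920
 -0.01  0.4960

0.4404

T = 0.75;  σ√T = 0.3811
d₁ = [ln(478/488) + (0.047 + 0.44²/2)·0.75] / 0.3811 = [-0.0207 + 0.1078] / 0.3811 = 0.2287 → 0.23
d₂ = d₁ − σ√T = 0.2287 − 0.3811 = -0.1524 → -0.15
Risk-neutral Pr[S_T > K] = N(d₂) = N(-0.15) = 0.4404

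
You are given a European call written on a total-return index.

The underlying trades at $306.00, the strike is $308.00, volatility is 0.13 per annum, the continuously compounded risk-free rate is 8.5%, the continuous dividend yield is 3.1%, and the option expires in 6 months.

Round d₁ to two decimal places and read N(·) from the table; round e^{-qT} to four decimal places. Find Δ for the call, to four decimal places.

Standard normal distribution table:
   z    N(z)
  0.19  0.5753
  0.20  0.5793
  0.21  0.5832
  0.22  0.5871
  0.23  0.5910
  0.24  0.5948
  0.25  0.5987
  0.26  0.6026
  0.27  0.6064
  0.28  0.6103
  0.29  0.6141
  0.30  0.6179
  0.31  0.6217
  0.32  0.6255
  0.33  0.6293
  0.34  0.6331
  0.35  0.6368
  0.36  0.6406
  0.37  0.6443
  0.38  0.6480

T = 0.5;  σ√T = 0.0919
ln(S/K) + (r − q + σ²/2)T = ln(306/308) + (0.085 − 0.031 + 0.13²/2)·0.5 = -0.0065 + 0.0312 = 0.0247
d₁ = 0.0247 / 0.0919 = 0.2688 ⇒ 0.27
N(d₁) = N(0.27) = 0.6064
Δ_call = exp(−qT)·N(d₁) = 0.9846·0.6064 = 0.5971

0.5971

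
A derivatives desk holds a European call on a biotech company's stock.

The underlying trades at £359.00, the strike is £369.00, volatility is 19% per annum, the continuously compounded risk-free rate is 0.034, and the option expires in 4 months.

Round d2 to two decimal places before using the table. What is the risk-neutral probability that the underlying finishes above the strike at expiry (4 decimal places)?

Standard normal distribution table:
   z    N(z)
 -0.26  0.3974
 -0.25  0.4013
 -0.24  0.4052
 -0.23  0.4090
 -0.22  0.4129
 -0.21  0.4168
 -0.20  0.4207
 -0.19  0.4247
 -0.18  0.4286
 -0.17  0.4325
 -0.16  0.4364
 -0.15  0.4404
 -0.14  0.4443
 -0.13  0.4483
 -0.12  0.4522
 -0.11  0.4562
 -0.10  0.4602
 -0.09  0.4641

σ√T = 0.19·√0.3333 = 0.1097
d₁ = [ln(359/369) + (0.034 + ½·0.19²)·0.3333] / (σ√T) = (-0.0275 + 0.0173) / 0.1097 = -0.0923 ≈ -0.09
d₂ = -0.0923 − 0.1097 = -0.2020 ≈ -0.20
Risk-neutral Pr[S_T > K] = N(d₂) = N(-0.20) = 0.4207

0.4207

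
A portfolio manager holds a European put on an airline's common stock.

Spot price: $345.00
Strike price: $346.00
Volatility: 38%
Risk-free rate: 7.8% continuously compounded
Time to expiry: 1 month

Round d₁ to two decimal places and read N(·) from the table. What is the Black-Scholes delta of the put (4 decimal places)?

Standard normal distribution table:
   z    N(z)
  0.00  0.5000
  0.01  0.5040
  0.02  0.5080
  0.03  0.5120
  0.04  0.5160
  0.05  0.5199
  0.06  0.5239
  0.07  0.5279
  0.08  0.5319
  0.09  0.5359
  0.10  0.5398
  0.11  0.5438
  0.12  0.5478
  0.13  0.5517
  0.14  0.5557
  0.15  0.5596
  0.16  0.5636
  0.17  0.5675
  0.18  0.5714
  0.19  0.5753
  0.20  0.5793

-0.4641

σ√T = 0.38·√0.08333 = 0.1097
d₁ = [ln(345/346) + (0.078 + 0.38²/2)·0.08333] / 0.1097 = [-0.0029 + 0.0125] / 0.1097 = 0.0877 ≈ 0.09
N(d₁) = N(0.09) = 0.5359
Δ_put = N(d₁) − 1 = 0.5359 − 1 = -0.4641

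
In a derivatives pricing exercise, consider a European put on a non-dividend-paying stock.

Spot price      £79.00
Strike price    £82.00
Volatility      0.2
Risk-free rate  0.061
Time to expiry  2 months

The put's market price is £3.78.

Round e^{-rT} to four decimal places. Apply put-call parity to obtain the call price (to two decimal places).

exp(−rT) = exp(−0.061·0.1667) = 0.9899
Put-call parity: C − P = S − K·e^(−rT) = 79 − 82·0.9899 = 79 − 81.1718 = -2.1718
C = P + (C − P) = 3.78 + (-2.1718) = 1.6082

£1.61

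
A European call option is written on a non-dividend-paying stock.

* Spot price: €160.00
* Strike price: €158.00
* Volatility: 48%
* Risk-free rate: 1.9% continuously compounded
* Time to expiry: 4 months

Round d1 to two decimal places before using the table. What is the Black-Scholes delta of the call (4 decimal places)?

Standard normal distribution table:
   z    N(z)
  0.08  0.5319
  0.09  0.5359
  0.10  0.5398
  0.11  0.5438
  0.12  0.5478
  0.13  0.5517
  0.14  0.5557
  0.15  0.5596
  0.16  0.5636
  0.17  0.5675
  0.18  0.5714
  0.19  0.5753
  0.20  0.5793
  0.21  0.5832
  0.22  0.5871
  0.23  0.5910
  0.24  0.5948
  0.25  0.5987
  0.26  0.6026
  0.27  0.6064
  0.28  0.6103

0.5832

σ√T = 0.48·√0.3333 = 0.2771
d₁ = [ln(160/158) + (0.019 + 0.48²/2)·0.3333] / 0.2771 = [0.0126 + 0.0447] / 0.2771 = 0.2068 ⇒ 0.21
N(d₁) = N(0.21) = 0.5832
Δ_call = N(d₁) = 0.5832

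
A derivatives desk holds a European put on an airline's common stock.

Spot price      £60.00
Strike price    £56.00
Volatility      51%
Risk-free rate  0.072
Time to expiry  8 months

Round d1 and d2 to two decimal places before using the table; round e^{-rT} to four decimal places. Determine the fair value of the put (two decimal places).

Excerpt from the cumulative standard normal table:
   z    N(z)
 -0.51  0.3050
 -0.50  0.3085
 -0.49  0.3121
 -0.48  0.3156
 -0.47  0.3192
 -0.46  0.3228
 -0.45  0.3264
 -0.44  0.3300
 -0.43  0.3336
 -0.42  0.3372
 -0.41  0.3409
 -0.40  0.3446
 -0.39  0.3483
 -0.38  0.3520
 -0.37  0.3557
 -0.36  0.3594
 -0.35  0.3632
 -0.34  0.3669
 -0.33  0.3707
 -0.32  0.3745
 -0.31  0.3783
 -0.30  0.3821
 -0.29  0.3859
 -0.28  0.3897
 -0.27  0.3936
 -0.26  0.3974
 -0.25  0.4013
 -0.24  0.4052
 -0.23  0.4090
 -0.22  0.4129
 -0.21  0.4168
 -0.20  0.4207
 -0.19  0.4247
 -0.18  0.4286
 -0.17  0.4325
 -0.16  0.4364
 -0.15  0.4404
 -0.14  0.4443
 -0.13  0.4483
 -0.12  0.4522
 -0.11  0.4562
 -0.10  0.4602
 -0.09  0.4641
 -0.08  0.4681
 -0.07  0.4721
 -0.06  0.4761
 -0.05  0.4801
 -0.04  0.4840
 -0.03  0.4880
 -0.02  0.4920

σ√T = 0.51·√0.6667 = 0.4164
d₁ = [ln(60/56) + (0.072 + 0.51²/2)·0.6667] / 0.4164 = [0.0690 + 0.1347] / 0.4164 = 0.4892 ≈ 0.49
d₂ = d₁ − σ√T = 0.4892 − 0.4164 = 0.0727 ≈ 0.07
e^(−rT) = e^(−0.072·0.6667) = 0.9531
N(−d₂) = N(-0.07) = 0.4721;  N(−d₁) = N(-0.49) = 0.3121
P = 56·0.9531·0.4721 − 60·0.3121 = 25.1977 − 18.7260 = 6.4717

£6.47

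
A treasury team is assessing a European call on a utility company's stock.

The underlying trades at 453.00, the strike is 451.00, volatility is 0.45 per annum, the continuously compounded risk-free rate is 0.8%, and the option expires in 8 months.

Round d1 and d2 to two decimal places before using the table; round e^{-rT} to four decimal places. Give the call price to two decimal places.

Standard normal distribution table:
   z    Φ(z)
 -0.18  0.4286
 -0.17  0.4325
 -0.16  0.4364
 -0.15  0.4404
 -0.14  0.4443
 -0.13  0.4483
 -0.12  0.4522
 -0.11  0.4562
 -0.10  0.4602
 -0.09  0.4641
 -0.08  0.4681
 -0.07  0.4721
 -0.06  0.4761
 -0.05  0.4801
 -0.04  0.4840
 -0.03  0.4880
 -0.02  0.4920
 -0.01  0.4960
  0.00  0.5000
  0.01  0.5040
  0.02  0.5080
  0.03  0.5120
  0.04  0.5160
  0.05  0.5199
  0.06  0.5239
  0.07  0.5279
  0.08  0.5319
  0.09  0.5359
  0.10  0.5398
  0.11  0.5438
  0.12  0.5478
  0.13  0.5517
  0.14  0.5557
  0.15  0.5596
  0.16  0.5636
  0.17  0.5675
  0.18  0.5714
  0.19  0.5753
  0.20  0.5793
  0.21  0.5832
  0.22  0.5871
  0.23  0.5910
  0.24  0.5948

σ√T = 0.45·√0.6667 = 0.3674
d₁ = [ln(453/451) + (0.008 + 0.45²/2)·0.6667] / 0.3674 = [0.0044 + 0.0728] / 0.3674 = 0.2103 ⇒ 0.21
d₂ = d₁ − σ√T = 0.2103 − 0.3674 = -0.1572 ⇒ -0.16
e^(−rT) = e^(−0.008·0.6667) = 0.9947
C = 453·N(0.21) − 451·0.9947·N(-0.16) = 453·0.5832 − 451·0.9947·0.4364 = 264.1896 − 195.7733 = 68.4163

68.42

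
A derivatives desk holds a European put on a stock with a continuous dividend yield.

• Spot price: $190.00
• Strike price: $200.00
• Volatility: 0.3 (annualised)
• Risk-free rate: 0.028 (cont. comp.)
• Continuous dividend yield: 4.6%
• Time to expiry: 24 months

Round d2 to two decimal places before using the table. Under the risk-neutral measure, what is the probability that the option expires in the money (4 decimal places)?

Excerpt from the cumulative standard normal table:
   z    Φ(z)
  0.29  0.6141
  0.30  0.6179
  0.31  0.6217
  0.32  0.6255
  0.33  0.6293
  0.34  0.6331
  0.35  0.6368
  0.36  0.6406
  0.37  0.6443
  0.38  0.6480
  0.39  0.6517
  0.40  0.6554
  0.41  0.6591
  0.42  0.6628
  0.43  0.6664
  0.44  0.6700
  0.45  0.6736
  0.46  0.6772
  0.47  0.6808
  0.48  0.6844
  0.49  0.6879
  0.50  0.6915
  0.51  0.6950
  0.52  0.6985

σ√T = 0.3·√2 = 0.4243
ln(S/K) + (r − q + σ²/2)T = ln(190/200) + (0.028 − 0.046 + 0.3²/2)·2 = -0.0513 + 0.0540 = 0.0027
d₁ = 0.0027 / 0.4243 = 0.0064 ⇒ 0.01
d₂ = d₁ − σ√T = 0.0064 − 0.4243 = -0.4179 ⇒ -0.42
Risk-neutral Pr[S_T < K] = N(−d₂) = N(0.42) = 0.6628

0.6628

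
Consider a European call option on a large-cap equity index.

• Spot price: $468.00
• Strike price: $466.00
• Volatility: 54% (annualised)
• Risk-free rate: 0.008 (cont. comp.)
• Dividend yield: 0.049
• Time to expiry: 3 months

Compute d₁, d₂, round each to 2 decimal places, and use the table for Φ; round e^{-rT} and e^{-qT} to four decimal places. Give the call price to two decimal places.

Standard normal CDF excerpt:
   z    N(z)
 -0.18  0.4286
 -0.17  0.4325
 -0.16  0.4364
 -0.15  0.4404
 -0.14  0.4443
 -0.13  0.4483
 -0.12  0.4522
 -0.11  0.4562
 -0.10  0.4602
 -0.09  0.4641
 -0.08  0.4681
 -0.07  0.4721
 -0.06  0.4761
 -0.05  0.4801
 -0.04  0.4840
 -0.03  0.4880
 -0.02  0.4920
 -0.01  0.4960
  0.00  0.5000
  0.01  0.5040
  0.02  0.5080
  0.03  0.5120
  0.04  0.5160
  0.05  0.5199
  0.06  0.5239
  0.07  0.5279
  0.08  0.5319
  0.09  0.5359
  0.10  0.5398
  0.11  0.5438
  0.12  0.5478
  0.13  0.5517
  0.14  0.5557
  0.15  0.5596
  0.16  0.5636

$48.44

σ√T = 0.54 × 0.5000 = 0.2700
d₁ = [ln(468/466) + (0.008 − 0.049 + 0.54²/2)·0.25] / 0.2700 = [0.0043 + 0.0262] / 0.2700 = 0.1129 → 0.11
d₂ = d₁ − σ√T = 0.1129 − 0.2700 = -0.1571 → -0.16
e^(−qT) = e^(−0.049·0.25) = 0.9878;  e^(−rT) = e^(−0.008·0.25) = 0.9980
N(d₁) = N(0.11) = 0.5438;  N(d₂) = N(-0.16) = 0.4364
C = 468·0.9878·0.5438 − 466·0.9980·0.4364 = 251.3935 − 202.9557 = 48.4378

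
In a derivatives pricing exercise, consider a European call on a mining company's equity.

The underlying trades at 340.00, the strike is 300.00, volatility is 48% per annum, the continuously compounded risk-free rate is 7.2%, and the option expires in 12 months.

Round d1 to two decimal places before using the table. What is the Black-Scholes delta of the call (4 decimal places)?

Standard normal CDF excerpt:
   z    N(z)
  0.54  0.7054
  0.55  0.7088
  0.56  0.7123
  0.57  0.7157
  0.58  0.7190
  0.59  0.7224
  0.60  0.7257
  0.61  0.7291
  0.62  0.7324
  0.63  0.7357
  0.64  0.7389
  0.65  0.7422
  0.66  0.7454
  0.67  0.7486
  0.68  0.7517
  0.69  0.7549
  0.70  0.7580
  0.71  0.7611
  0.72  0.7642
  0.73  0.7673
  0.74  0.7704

0.7422

T = 1;  σ√T = 0.4800
d₁ = [ln(340/300) + (0.072 + ½·0.48²)·1] / (σ√T) = (0.1252 + 0.1872) / 0.4800 = 0.6508 ≈ 0.65
N(d₁) = N(0.65) = 0.7422
Δ_call = N(d₁) = 0.7422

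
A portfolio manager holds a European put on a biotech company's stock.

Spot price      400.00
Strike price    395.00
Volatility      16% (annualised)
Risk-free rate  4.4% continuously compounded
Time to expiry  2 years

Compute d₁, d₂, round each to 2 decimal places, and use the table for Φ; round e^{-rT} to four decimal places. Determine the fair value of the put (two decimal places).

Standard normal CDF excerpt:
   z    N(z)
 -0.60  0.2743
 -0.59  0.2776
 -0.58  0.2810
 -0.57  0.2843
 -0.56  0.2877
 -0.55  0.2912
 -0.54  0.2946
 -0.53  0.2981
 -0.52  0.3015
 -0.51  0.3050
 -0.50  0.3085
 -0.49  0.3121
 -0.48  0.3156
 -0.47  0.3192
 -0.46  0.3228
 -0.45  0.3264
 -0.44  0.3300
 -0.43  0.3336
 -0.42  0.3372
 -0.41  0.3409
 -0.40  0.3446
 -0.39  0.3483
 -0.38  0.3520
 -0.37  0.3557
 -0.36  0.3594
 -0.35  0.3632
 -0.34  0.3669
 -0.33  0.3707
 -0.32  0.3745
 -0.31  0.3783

19.02

T = 2;  σ√T = 0.2263
d₁ = [ln(400/395) + (0.044 + 0.16²/2)·2] / 0.2263 = [0.0126 + 0.1136] / 0.2263 = 0.5576 ⇒ 0.56
d₂ = d₁ − σ√T = 0.5576 − 0.2263 = 0.3314 ⇒ 0.33
exp(−rT) = exp(−0.044·2) = 0.9158
N(−d₂) = N(-0.33) = 0.3707;  N(−d₁) = N(-0.56) = 0.2877
P = 395·0.9158·0.3707 − 400·0.2877 = 134.0974 − 115.0800 = 19.0174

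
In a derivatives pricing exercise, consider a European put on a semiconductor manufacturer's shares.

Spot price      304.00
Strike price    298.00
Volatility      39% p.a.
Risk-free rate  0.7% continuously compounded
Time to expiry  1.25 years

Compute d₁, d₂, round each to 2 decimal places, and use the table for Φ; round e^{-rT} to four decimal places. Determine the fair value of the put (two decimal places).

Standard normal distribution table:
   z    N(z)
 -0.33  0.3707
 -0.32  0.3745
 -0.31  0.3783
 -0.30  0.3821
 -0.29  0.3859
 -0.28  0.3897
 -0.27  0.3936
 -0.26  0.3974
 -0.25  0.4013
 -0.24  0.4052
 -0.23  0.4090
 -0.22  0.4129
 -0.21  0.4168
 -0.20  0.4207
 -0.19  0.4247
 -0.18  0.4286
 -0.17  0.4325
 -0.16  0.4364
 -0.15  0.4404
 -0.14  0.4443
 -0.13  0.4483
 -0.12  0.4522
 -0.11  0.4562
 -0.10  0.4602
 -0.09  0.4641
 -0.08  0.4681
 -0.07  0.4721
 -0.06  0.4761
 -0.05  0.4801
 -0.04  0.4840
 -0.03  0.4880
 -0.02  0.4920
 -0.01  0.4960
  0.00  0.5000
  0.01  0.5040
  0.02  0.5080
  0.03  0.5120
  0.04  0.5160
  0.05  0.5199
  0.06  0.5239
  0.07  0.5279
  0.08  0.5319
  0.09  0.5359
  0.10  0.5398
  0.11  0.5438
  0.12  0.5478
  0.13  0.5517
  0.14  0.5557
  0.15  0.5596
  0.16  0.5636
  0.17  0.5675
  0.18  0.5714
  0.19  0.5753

46.84

σ√T = 0.39·√1.25 = 0.4360
d₁ = [ln(304/298) + (0.007 + ½·0.39²)·1.25] / (σ√T) = (0.0199 + 0.1038) / 0.4360 = 0.2838 which rounds to 0.28
d₂ = 0.2838 − 0.4360 = -0.1522 which rounds to -0.15
exp(−rT) = exp(−0.007·1.25) = 0.9913
N(−d₂) = N(0.15) = 0.5596;  N(−d₁) = N(-0.28) = 0.3897
P = 298·0.9913·0.5596 − 304·0.3897 = 165.3100 − 118.4688 = 46.8412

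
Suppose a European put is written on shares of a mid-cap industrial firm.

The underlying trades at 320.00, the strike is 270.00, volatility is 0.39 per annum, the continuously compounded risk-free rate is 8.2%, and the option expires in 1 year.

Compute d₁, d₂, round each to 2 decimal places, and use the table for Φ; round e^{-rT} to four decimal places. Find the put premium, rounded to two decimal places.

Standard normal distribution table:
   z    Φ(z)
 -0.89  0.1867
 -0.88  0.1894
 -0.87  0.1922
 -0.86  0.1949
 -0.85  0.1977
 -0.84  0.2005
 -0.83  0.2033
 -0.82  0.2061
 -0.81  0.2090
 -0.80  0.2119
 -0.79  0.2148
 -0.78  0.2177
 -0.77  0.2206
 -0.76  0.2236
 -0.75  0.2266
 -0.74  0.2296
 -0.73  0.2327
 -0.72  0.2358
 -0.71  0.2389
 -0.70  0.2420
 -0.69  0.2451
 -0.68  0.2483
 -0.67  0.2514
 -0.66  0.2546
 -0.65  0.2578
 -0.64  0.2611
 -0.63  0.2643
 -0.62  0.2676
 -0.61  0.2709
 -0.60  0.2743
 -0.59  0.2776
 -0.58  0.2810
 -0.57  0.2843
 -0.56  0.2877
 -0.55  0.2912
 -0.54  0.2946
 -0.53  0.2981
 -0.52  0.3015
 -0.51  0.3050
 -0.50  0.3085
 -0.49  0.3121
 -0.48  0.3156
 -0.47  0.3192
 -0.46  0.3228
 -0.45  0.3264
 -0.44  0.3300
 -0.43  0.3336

17.03

T = 1;  σ√T = 0.3900
d₁ = [ln(320/270) + (0.082 + 0.39²/2)·1] / 0.3900 = [0.1699 + 0.1581] / 0.3900 = 0.8409 ≈ 0.84
d₂ = d₁ − σ√T = 0.8409 − 0.3900 = 0.4509 ≈ 0.45
e^(−rT) = e^(−0.082·1) = 0.9213
P = 270·0.9213·N(-0.45) − 320·N(-0.84) = 270·0.9213·0.3264 − 320·0.2005 = 81.1923 − 64.1600 = 17.0323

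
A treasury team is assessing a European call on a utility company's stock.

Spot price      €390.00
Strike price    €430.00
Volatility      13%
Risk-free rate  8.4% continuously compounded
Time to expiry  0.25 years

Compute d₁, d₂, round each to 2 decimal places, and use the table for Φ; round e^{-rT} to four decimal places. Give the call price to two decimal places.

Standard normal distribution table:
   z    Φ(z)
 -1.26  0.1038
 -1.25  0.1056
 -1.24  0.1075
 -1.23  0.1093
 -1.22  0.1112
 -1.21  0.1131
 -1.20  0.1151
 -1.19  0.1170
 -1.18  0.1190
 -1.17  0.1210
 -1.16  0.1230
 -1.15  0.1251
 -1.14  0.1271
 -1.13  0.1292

σ√T = 0.13 × 0.5000 = 0.0650
d₁ = [ln(390/430) + (0.084 + 0.13²/2)·0.25] / 0.0650 = [-0.0976 + 0.0231] / 0.0650 = -1.1466 ⇒ -1.15
d₂ = d₁ − σ√T = -1.1466 − 0.0650 = -1.2116 ⇒ -1.21
e^(−rT) = e^(−0.084·0.25) = 0.9792
C = 390·N(-1.15) − 430·0.9792·N(-1.21) = 390·0.1251 − 430·0.9792·0.1131 = 48.7890 − 47.6214 = 1.1676

€1.17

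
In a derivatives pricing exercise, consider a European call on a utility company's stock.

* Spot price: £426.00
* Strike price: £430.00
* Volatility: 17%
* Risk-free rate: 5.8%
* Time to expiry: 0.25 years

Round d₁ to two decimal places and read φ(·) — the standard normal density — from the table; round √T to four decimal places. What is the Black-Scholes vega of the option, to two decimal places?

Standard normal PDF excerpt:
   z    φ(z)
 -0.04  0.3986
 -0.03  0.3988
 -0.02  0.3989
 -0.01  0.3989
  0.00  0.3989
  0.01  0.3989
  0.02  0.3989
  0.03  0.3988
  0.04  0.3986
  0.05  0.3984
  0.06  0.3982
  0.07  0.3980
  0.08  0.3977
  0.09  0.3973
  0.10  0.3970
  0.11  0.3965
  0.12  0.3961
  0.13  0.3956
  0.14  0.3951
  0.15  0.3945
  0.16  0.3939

σ√T = 0.17·√0.25 = 0.0850
d₁ = [ln(426/430) + (0.058 + ½·0.17²)·0.25] / (σ√T) = (-0.0093 + 0.0181) / 0.0850 = 0.1031 which rounds to 0.10
√T = √0.25 = 0.5000
φ(d₁) = φ(0.10) = 0.3970
vega = S·φ(d₁)·√T = 426·0.3970·0.5000 = 84.5610
(Call and put vega coincide under Black-Scholes.)

84.56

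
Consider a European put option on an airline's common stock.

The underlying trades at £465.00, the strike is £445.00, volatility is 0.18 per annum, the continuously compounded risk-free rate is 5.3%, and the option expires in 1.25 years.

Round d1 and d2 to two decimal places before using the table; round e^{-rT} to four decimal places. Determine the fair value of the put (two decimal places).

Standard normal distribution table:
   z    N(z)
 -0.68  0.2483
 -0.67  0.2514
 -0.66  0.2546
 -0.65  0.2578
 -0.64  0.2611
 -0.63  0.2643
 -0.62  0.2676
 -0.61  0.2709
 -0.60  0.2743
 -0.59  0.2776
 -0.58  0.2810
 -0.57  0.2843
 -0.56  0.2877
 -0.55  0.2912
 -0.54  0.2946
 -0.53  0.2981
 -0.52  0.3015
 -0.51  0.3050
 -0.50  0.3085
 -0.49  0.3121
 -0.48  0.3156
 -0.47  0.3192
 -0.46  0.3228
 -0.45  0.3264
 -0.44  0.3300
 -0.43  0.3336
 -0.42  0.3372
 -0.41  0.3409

σ√T = 0.18 × 1.1180 = 0.2012
d₁ = [ln(465/445) + (0.053 + 0.18²/2)·1.25] / 0.2012 = [0.0440 + 0.0865] / 0.2012 = 0.6483 ⇒ 0.65
d₂ = d₁ − σ√T = 0.6483 − 0.2012 = 0.4470 ⇒ 0.45
e^(−rT) = e^(−0.053·1.25) = 0.9359
N(−d₂) = N(-0.45) = 0.3264;  N(−d₁) = N(-0.65) = 0.2578
P = 445·0.9359·0.3264 − 465·0.2578 = 135.9376 − 119.8770 = 16.0606

£16.06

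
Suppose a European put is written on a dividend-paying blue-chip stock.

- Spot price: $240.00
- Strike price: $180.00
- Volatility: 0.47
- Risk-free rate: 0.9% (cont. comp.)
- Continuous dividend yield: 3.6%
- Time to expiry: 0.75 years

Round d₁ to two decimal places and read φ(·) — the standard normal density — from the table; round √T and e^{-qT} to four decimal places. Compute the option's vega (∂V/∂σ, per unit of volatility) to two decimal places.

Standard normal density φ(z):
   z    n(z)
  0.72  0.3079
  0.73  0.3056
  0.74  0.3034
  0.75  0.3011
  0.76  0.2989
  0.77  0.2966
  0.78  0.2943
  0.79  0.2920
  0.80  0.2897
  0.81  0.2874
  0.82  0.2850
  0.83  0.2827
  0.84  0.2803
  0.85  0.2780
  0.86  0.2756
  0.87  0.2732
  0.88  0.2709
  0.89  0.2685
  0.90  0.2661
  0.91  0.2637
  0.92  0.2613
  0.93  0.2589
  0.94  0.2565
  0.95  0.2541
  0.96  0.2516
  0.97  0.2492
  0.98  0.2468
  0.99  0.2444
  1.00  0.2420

55.76

T = 0.75;  σ√T = 0.4070
ln(S/K) + (r − q + σ²/2)T = ln(240/180) + (0.009 − 0.036 + 0.47²/2)·0.75 = 0.2877 + 0.0626 = 0.3503
d₁ = 0.3503 / 0.4070 = 0.8605 ≈ 0.86
√T = √0.75 = 0.8660
φ(d₁) = φ(0.86) = 0.2756
e^(−qT) = e^(−0.036·0.75) = 0.9734
vega = S·e^(−qT)·φ(d₁)·√T = 240·0.9734·0.2756·0.8660 = 55.7570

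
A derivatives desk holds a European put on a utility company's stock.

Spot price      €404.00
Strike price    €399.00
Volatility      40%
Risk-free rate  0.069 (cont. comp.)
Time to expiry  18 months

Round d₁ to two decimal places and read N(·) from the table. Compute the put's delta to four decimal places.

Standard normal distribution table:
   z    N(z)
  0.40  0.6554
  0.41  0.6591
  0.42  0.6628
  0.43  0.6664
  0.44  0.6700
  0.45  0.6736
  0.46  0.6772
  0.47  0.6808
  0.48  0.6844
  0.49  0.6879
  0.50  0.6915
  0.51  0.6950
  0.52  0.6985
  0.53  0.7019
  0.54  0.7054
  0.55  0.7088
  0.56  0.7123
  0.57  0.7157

-0.3156

σ√T = 0.4·√1.5 = 0.4899
d₁ = [ln(404/399) + (0.069 + 0.4²/2)·1.5] / 0.4899 = [0.0125 + 0.2235] / 0.4899 = 0.4816 → 0.48
N(d₁) = N(0.48) = 0.6844
Δ_put = N(d₁) − 1 = 0.6844 − 1 = -0.3156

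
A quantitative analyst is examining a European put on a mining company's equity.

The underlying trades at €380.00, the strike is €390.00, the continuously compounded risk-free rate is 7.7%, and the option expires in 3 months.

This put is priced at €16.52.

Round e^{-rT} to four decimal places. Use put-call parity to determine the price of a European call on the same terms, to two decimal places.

exp(−rT) = exp(−0.077·0.25) = 0.9809
Put-call parity: C − P = S − K·e^(−rT) = 380 − 390·0.9809 = 380 − 382.5510 = -2.5510
C = P + (C − P) = 16.52 + (-2.5510) = 13.9690

€13.97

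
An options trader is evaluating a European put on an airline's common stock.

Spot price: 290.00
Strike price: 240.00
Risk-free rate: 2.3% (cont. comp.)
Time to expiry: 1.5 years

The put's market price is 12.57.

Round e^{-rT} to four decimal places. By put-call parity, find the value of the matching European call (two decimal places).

70.71

e^(−rT) = e^(−0.023·1.5) = 0.9661
Put-call parity: C − P = S − K·e^(−rT) = 290 − 240·0.9661 = 290 − 231.8640 = 58.1360
C = P + (C − P) = 12.57 + (58.1360) = 70.7060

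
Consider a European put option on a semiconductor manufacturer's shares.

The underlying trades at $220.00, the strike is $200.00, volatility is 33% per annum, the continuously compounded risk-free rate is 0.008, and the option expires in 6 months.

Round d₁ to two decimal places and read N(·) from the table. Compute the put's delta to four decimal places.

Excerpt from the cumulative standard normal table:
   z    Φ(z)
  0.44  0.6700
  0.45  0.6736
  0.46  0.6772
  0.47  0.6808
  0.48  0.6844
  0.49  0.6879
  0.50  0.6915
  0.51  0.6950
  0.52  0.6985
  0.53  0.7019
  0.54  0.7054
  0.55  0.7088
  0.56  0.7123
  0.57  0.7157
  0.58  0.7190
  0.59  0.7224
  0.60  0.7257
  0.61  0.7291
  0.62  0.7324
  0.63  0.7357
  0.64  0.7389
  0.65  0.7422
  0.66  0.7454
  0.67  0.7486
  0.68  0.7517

-0.2946

T = 0.5;  σ√T = 0.2333
ln(S/K) + (r + σ²/2)T = ln(220/200) + (0.008 + 0.33²/2)·0.5 = 0.0953 + 0.0312 = 0.1265
d₁ = 0.1265 / 0.2333 = 0.5423 → 0.54
N(d₁) = N(0.54) = 0.7054
Δ_put = N(d₁) − 1 = 0.7054 − 1 = -0.2946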